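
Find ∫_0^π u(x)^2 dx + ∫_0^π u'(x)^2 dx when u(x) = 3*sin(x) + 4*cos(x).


||u||_{H^1(0,π)}^2 = 25*π

u'(x) = -4*sin(x) + 3*cos(x).
Expand u² and (u')² and integrate term by term on (0, π), using: for integers n ≥ 1, ∫_0^π sin²(nx) dx = ∫_0^π cos²(nx) dx = π/2; for n ≠ n', ∫_0^π sin(nx)sin(n'x) dx = ∫_0^π cos(nx)cos(n'x) dx = 0; and by product-to-sum, ∫_0^π sin(nx)cos(n'x) dx = ½∫_0^π [sin((n+n')x) + sin((n−n')x)] dx, which is 0 when n+n' is even and 2n/(n²−n'²) when n+n' is odd (it need not vanish on (0, π)).
  u² squared terms: (3)²·∫sin(x)² dx = 9·π/2 = 9*π/2;  (4)²·∫cos(x)² dx = 16·π/2 = 8*π.
  u² cross terms: 2·(3)·(4)·∫sin(x)·cos(x) dx = 24·(0) = 0.
  So ∫_0^π u² dx = 9*π/2 + 8*π + 0 = 25*π/2.
  (u')² squared terms: (-4)²·∫sin(x)² dx = 16·π/2 = 8*π;  (3)²·∫cos(x)² dx = 9·π/2 = 9*π/2.
  (u')² cross terms: 2·(-4)·(3)·∫sin(x)·cos(x) dx = -24·(0) = 0.
  So ∫_0^π (u')² dx = 8*π + 9*π/2 + 0 = 25*π/2.
||u||_{H^1}^2 = (25*π/2) + (25*π/2) = 25*π.


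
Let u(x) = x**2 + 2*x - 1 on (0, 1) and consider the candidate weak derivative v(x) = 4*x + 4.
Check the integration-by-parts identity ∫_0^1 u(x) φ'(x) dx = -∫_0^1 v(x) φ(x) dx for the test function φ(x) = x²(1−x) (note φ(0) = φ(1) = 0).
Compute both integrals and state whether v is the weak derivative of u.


LHS = -4/15, RHS = -8/15. No, v is not the weak derivative of u.

u(x) = x**2 + 2*x - 1, classical derivative u'(x) = 2*x + 2.
φ(x) = x²(1−x), so φ'(x) = x*(2 - 3*x).
Note φ(0) = φ(1) = 0, so the boundary term u·φ vanishes.
LHS = ∫_0^1 u(x) φ'(x) dx = ∫_0^1 (-3*x^4 - 4*x^3 + 7*x^2 - 2*x) dx. Term by term:
  ∫_0^1 -3*x^4 dx = -3/5;  ∫_0^1 -4*x^3 dx = -1;  ∫_0^1 7*x^2 dx = 7/3;
  ∫_0^1 -2*x dx = -1.
Sum: -3/5 − 1 + 7/3 − 1 = -4/15.
So LHS = -4/15.
∫_0^1 v(x) φ(x) dx = ∫_0^1 (-4*x^4 + 4*x^2) dx. Term by term:
  ∫_0^1 -4*x^4 dx = -4/5;  ∫_0^1 4*x^2 dx = 4/3.
Sum: -4/5 + 4/3 = 8/15.
So RHS = -∫_0^1 v(x) φ(x) dx = -8/15.
LHS − RHS = 4/15 ≠ 0, so the identity fails.
(For a valid weak derivative the identity must hold for EVERY test function, in particular this one. The failure shows v is NOT the weak derivative of u.)
Correct weak derivative would be u'(x) = 2*x + 2.


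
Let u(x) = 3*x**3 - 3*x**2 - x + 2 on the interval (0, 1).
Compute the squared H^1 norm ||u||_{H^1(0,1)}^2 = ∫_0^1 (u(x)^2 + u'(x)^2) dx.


||u||_{H^1}^2 = 823/210

The H^1 norm (squared) on an interval (0, L) is
  ||u||_{H^1}^2 = ∫_0^L u(x)^2 dx + ∫_0^L u'(x)^2 dx.
Compute u'(x) = 9*x**2 - 6*x - 1.
Then u(x)^2 = 9*x**6 - 18*x**5 + 3*x**4 + 18*x**3 - 11*x**2 - 4*x + 4 and u'(x)^2 = 81*x**4 - 108*x**3 + 18*x**2 + 12*x + 1.
Integrate each monomial from 0 to 1 using ∫_0^1 c·x^n dx = c·1^(n+1)/(n+1):
  ∫_0^1 u(x)^2 dx = ∫_0^1 (9*x^6 - 18*x^5 + 3*x^4 + 18*x^3 - 11*x^2 - 4*x + 4) dx. Term by term:
    ∫_0^1 9*x^6 dx = 9/7;  ∫_0^1 -18*x^5 dx = -3;  ∫_0^1 3*x^4 dx = 3/5;
    ∫_0^1 18*x^3 dx = 9/2;  ∫_0^1 -11*x^2 dx = -11/3;  ∫_0^1 -4*x dx = -2;
    ∫_0^1 4 dx = 4.
  Sum: 9/7 − 3 + 3/5 + 9/2 − 11/3 − 2 + 4 = 361/210.
  ∫_0^1 u'(x)^2 dx = ∫_0^1 (81*x^4 - 108*x^3 + 18*x^2 + 12*x + 1) dx. Term by term:
    ∫_0^1 81*x^4 dx = 81/5;  ∫_0^1 -108*x^3 dx = -27;  ∫_0^1 18*x^2 dx = 6;
    ∫_0^1 12*x dx = 6;  ∫_0^1 1 dx = 1.
  Sum: 81/5 − 27 + 6 + 6 + 1 = 11/5.
Adding: ||u||_{H^1}^2 = 361/210 + 11/5 = 823/210.


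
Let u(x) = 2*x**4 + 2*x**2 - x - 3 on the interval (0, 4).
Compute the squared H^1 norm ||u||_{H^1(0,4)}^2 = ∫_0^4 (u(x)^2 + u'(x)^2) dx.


||u||_{H^1}^2 = 92174792/315

The H^1 norm (squared) on an interval (0, L) is
  ||u||_{H^1}^2 = ∫_0^L u(x)^2 dx + ∫_0^L u'(x)^2 dx.
Compute u'(x) = 8*x**3 + 4*x - 1.
Then u(x)^2 = 4*x**8 + 8*x**6 - 4*x**5 - 8*x**4 - 4*x**3 - 11*x**2 + 6*x + 9 and u'(x)^2 = 64*x**6 + 64*x**4 - 16*x**3 + 16*x**2 - 8*x + 1.
Integrate each monomial from 0 to 4 using ∫_0^4 c·x^n dx = c·4^(n+1)/(n+1):
  ∫_0^4 u(x)^2 dx = ∫_0^4 (4*x^8 + 8*x^6 - 4*x^5 - 8*x^4 - 4*x^3 - 11*x^2 + 6*x + 9) dx. Term by term:
    ∫_0^4 4*x^8 dx = 1048576/9;  ∫_0^4 8*x^6 dx = 131072/7;  ∫_0^4 -4*x^5 dx = -8192/3;
    ∫_0^4 -8*x^4 dx = -8192/5;  ∫_0^4 -4*x^3 dx = -256;  ∫_0^4 -11*x^2 dx = -704/3;
    ∫_0^4 6*x dx = 48;  ∫_0^4 9 dx = 36.
  Sum: 1048576/9 + 131072/7 − 8192/3 − 8192/5 − 256 − 704/3 + 48 + 36 = 41094044/315.
  ∫_0^4 u'(x)^2 dx = ∫_0^4 (64*x^6 + 64*x^4 - 16*x^3 + 16*x^2 - 8*x + 1) dx. Term by term:
    ∫_0^4 64*x^6 dx = 1048576/7;  ∫_0^4 64*x^4 dx = 65536/5;  ∫_0^4 -16*x^3 dx = -1024;
    ∫_0^4 16*x^2 dx = 1024/3;  ∫_0^4 -8*x dx = -64;  ∫_0^4 1 dx = 4.
  Sum: 1048576/7 + 65536/5 − 1024 + 1024/3 − 64 + 4 = 17026916/105.
Adding: ||u||_{H^1}^2 = 41094044/315 + 17026916/105 = 92174792/315.


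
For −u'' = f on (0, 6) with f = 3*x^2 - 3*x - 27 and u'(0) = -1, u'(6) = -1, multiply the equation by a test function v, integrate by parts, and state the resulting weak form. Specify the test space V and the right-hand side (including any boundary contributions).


V = H^1(0, 6) (v unrestricted at boundary; u is determined up to an additive constant); weak form: ∫_0^6 u'v' dx = ∫_0^6 (3*x^2 - 3*x - 27) v dx − v(6) + v(0) for all v ∈ V.

Multiply both sides by a test function v and integrate from 0 to 6:
  ∫_0^6 −u''(x) v(x) dx = ∫_0^6 f(x) v(x) dx.
Integrate the LHS by parts once:
  ∫_0^6 −u'' v dx = −[u'(x) v(x)]_0^6 + ∫_0^6 u'(x) v'(x) dx.
Thus ∫_0^6 u'(x) v'(x) dx = ∫_0^6 f(x) v(x) dx + [u'(x) v(x)]_0^6.
Choose V so that boundary terms are either known or forced to vanish.
u has inhomogeneous Neumann u'(0) = -1, u'(6) = -1. [u' v]_0^6 = (-1)·v(6) − (-1)·v(0) = − v(6) + v(0). Take V = H^1(0, 6); boundary term becomes part of RHS.
Weak formulation: find u (satisfying any essential BC) such that ∫_0^6 u'(x) v'(x) dx = ∫_0^6 f v dx − v(6) + v(0) for all v ∈ V (Neumann data are natural BCs: they enter the RHS as boundary terms).
Substituting f(x) = 3*x^2 - 3*x - 27, the right-hand side is ∫_0^6 (3*x^2 - 3*x - 27) v dx − v(6) + v(0).
Compatibility check (pure Neumann): taking v ≡ 1 ∈ V gives 0 = ∫_0^6 f dx + (-1) − (-1), i.e. ∫_0^6 f dx must equal u'(0) − u'(6) = 0. Indeed ∫_0^6 (3*x^2 - 3*x - 27) dx = 0, so the data are compatible. The solution is then unique only up to an additive constant (fix it e.g. by requiring ∫_0^6 u dx = 0).


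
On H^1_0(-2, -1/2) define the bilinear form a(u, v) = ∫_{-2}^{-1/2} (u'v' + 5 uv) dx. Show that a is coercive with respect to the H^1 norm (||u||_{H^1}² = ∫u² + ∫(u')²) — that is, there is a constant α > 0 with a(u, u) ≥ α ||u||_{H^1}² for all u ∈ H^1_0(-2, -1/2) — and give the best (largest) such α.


α = 1

Coercivity of a(·,·) on H^1_0(-2, -1/2) means a(u, u) ≥ α ||u||_{H^1}² for every u ∈ H^1_0.
The interval has length L = 3/2, and Poincaré/coercivity depend only on L. Here a(u, u) = ∫(u')² + (5)·∫u².
Here c = 5 ≥ 1, so a(u,u) = ∫(u')² + c∫u² ≥ ∫(u')² + ∫u² = ||u||_{H^1}², i.e. α = 1 works. No larger α is possible: a(u,u) ≥ α||u||_{H^1}² means (1−α)∫(u')² ≥ (α−c)∫u², and for the modes u_n = sin(nπ(x−x₀)/L) (x₀ the left endpoint) one has ∫u_n²/∫(u_n')² = (L/(nπ))² → 0, so a(u_n,u_n)/||u_n||_{H^1}² → 1. Hence the optimal constant is α = 1.
Therefore α = 1.


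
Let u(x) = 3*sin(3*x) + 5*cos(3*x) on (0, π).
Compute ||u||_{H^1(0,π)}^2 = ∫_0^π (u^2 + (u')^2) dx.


||u||_{H^1(0,π)}^2 = 170*π

u'(x) = -15*sin(3*x) + 9*cos(3*x).
Expand u² and (u')² and integrate term by term on (0, π), using: for integers n ≥ 1, ∫_0^π sin²(nx) dx = ∫_0^π cos²(nx) dx = π/2; for n ≠ n', ∫_0^π sin(nx)sin(n'x) dx = ∫_0^π cos(nx)cos(n'x) dx = 0; and by product-to-sum, ∫_0^π sin(nx)cos(n'x) dx = ½∫_0^π [sin((n+n')x) + sin((n−n')x)] dx, which is 0 when n+n' is even and 2n/(n²−n'²) when n+n' is odd (it need not vanish on (0, π)).
  u² squared terms: (3)²·∫sin(3x)² dx = 9·π/2 = 9*π/2;  (5)²·∫cos(3x)² dx = 25·π/2 = 25*π/2.
  u² cross terms: 2·(3)·(5)·∫sin(3x)·cos(3x) dx = 30·(0) = 0.
  So ∫_0^π u² dx = 9*π/2 + 25*π/2 + 0 = 17*π.
  (u')² squared terms: (-15)²·∫sin(3x)² dx = 225·π/2 = 225*π/2;  (9)²·∫cos(3x)² dx = 81·π/2 = 81*π/2.
  (u')² cross terms: 2·(-15)·(9)·∫sin(3x)·cos(3x) dx = -270·(0) = 0.
  So ∫_0^π (u')² dx = 225*π/2 + 81*π/2 + 0 = 153*π.
||u||_{H^1}^2 = (17*π) + (153*π) = 170*π.


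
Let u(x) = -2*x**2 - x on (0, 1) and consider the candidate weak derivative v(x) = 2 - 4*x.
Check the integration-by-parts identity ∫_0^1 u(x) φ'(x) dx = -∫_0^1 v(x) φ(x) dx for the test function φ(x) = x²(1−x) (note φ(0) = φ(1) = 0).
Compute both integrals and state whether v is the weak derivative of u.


LHS = 17/60, RHS = 1/30. No, v is not the weak derivative of u.

u(x) = -2*x**2 - x, classical derivative u'(x) = -4*x - 1.
φ(x) = x²(1−x), so φ'(x) = x*(2 - 3*x).
Note φ(0) = φ(1) = 0, so the boundary term u·φ vanishes.
LHS = ∫_0^1 u(x) φ'(x) dx = ∫_0^1 (6*x^4 - x^3 - 2*x^2) dx. Term by term:
  ∫_0^1 6*x^4 dx = 6/5;  ∫_0^1 -x^3 dx = -1/4;  ∫_0^1 -2*x^2 dx = -2/3.
Sum: 6/5 − 1/4 − 2/3 = 17/60.
So LHS = 17/60.
∫_0^1 v(x) φ(x) dx = ∫_0^1 (4*x^4 - 6*x^3 + 2*x^2) dx. Term by term:
  ∫_0^1 4*x^4 dx = 4/5;  ∫_0^1 -6*x^3 dx = -3/2;  ∫_0^1 2*x^2 dx = 2/3.
Sum: 4/5 − 3/2 + 2/3 = -1/30.
So RHS = -∫_0^1 v(x) φ(x) dx = 1/30.
LHS − RHS = 1/4 ≠ 0, so the identity fails.
(For a valid weak derivative the identity must hold for EVERY test function, in particular this one. The failure shows v is NOT the weak derivative of u.)
Correct weak derivative would be u'(x) = -4*x - 1.


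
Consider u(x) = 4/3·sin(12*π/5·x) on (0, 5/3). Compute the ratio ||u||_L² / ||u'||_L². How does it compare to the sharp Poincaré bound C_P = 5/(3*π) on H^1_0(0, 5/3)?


||u||_L² / ||u'||_L² = 5/(12*π) < C_P = 5/(3*π).

u(x) = 4/3·sin(12*π/5·x), so u'(x) = 16*π*cos(12*π*x/5)/5.
Writing u(x) = A·sin(kπx/L) with A = 4/3 and k = 4, use ∫_0^L sin²(kπx/L) dx = L/2 and ∫_0^L cos²(kπx/L) dx = L/2.
u² = 16/9·sin²(12*π/5·x) and (u')² = 256*π^2/25·cos²(12*π/5·x), and each of sin², cos² integrates to L/2 = 5/6 over (0, 5/3).
∫_0^5/3 u² dx = 40/27, so ||u||_L² = 2*sqrt(30)/9.
∫_0^5/3 (u')² dx = 128*π^2/15, so ||u'||_L² = 8*sqrt(30)*π/15.
Ratio ||u||_L² / ||u'||_L² = 5/(12*π).
Sharp Poincaré constant on H^1_0(0, 5/3) is C_P = L/π = 5/(3*π), achieved by sin(3*π/5·x).
This is the k = 4 harmonic; the ratio L/(kπ) is strictly less than C_P = L/π, consistent with the sharp inequality ||u||_L² ≤ C_P ||u'||_L².


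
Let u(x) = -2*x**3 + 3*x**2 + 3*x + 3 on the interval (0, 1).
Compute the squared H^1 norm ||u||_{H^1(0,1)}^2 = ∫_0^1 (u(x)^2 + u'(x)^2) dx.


||u||_{H^1}^2 = 2987/70

The H^1 norm (squared) on an interval (0, L) is
  ||u||_{H^1}^2 = ∫_0^L u(x)^2 dx + ∫_0^L u'(x)^2 dx.
Compute u'(x) = -6*x**2 + 6*x + 3.
Then u(x)^2 = 4*x**6 - 12*x**5 - 3*x**4 + 6*x**3 + 27*x**2 + 18*x + 9 and u'(x)^2 = 36*x**4 - 72*x**3 + 36*x + 9.
Integrate each monomial from 0 to 1 using ∫_0^1 c·x^n dx = c·1^(n+1)/(n+1):
  ∫_0^1 u(x)^2 dx = ∫_0^1 (4*x^6 - 12*x^5 - 3*x^4 + 6*x^3 + 27*x^2 + 18*x + 9) dx. Term by term:
    ∫_0^1 4*x^6 dx = 4/7;  ∫_0^1 -12*x^5 dx = -2;  ∫_0^1 -3*x^4 dx = -3/5;
    ∫_0^1 6*x^3 dx = 3/2;  ∫_0^1 27*x^2 dx = 9;  ∫_0^1 18*x dx = 9;
    ∫_0^1 9 dx = 9.
  Sum: 4/7 − 2 − 3/5 + 3/2 + 9 + 9 + 9 = 1853/70.
  ∫_0^1 u'(x)^2 dx = ∫_0^1 (36*x^4 - 72*x^3 + 36*x + 9) dx. Term by term:
    ∫_0^1 36*x^4 dx = 36/5;  ∫_0^1 -72*x^3 dx = -18;  ∫_0^1 36*x dx = 18;
    ∫_0^1 9 dx = 9.
  Sum: 36/5 − 18 + 18 + 9 = 81/5.
Adding: ||u||_{H^1}^2 = 1853/70 + 81/5 = 2987/70.


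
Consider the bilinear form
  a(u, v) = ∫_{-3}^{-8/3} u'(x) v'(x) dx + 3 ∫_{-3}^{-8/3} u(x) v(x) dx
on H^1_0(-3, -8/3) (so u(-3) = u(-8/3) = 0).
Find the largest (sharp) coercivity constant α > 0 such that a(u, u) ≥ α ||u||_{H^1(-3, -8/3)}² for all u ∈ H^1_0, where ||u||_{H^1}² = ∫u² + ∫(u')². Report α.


α = 1

Coercivity of a(·,·) on H^1_0(-3, -8/3) means a(u, u) ≥ α ||u||_{H^1}² for every u ∈ H^1_0.
The interval has length L = 1/3, and Poincaré/coercivity depend only on L. Here a(u, u) = ∫(u')² + (3)·∫u².
Here c = 3 ≥ 1, so a(u,u) = ∫(u')² + c∫u² ≥ ∫(u')² + ∫u² = ||u||_{H^1}², i.e. α = 1 works. No larger α is possible: a(u,u) ≥ α||u||_{H^1}² means (1−α)∫(u')² ≥ (α−c)∫u², and for the modes u_n = sin(nπ(x−x₀)/L) (x₀ the left endpoint) one has ∫u_n²/∫(u_n')² = (L/(nπ))² → 0, so a(u_n,u_n)/||u_n||_{H^1}² → 1. Hence the optimal constant is α = 1.
Therefore α = 1.


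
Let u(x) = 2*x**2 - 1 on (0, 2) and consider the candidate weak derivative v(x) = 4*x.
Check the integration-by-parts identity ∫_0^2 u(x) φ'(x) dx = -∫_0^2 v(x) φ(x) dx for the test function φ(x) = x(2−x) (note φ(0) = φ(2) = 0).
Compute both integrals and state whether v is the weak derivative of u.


LHS = -16/3, RHS = -16/3. Yes, v = u' weakly.

u(x) = 2*x**2 - 1, classical derivative u'(x) = 4*x.
φ(x) = x(2−x), so φ'(x) = 2 - 2*x.
Note φ(0) = φ(2) = 0, so the boundary term u·φ vanishes.
LHS = ∫_0^2 u(x) φ'(x) dx = ∫_0^2 (-4*x^3 + 4*x^2 + 2*x - 2) dx. Term by term:
  ∫_0^2 -4*x^3 dx = -16;  ∫_0^2 4*x^2 dx = 32/3;  ∫_0^2 2*x dx = 4;
  ∫_0^2 -2 dx = -4.
Sum: -16 + 32/3 + 4 − 4 = -16/3.
So LHS = -16/3.
∫_0^2 v(x) φ(x) dx = ∫_0^2 (-4*x^3 + 8*x^2) dx. Term by term:
  ∫_0^2 -4*x^3 dx = -16;  ∫_0^2 8*x^2 dx = 64/3.
Sum: -16 + 64/3 = 16/3.
So RHS = -∫_0^2 v(x) φ(x) dx = -16/3.
LHS = RHS, so the identity holds for this test φ.
Moreover u is smooth here and v(x) = u'(x) = 4*x pointwise, so the identity holds for every test function. Hence v is the weak derivative of u.


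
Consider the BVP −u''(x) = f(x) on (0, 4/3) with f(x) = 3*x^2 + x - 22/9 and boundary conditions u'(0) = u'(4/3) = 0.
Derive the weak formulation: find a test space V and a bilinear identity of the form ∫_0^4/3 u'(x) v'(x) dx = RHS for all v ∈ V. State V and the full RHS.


V = H^1(0, 4/3) (no boundary constraint on v; u is determined up to an additive constant); weak form: ∫_0^4/3 u'v' dx = ∫_0^4/3 (3*x^2 + x - 22/9) v dx for all v ∈ V.

Multiply both sides by a test function v and integrate from 0 to 4/3:
  ∫_0^4/3 −u''(x) v(x) dx = ∫_0^4/3 f(x) v(x) dx.
Integrate the LHS by parts once:
  ∫_0^4/3 −u'' v dx = −[u'(x) v(x)]_0^4/3 + ∫_0^4/3 u'(x) v'(x) dx.
Thus ∫_0^4/3 u'(x) v'(x) dx = ∫_0^4/3 f(x) v(x) dx + [u'(x) v(x)]_0^4/3.
Choose V so that boundary terms are either known or forced to vanish.
u has homogeneous Neumann: u'(0) = u'(4/3) = 0. So [u' v]_0^4/3 = 0·v(4/3) − 0·v(0) = 0 for any v; take V = H^1(0, 4/3).
Weak formulation: find u (satisfying any essential BC) such that ∫_0^4/3 u'(x) v'(x) dx = ∫_0^4/3 f v dx for all v ∈ V (homogeneous Neumann, so boundary terms vanish).
Substituting f(x) = 3*x^2 + x - 22/9, the right-hand side is ∫_0^4/3 (3*x^2 + x - 22/9) v dx.
Compatibility check (pure Neumann): taking v ≡ 1 ∈ V gives 0 = ∫_0^4/3 f dx + (0) − (0), i.e. ∫_0^4/3 f dx must equal u'(0) − u'(4/3) = 0. Indeed ∫_0^4/3 (3*x^2 + x - 22/9) dx = 0, so the data are compatible. The solution is then unique only up to an additive constant (fix it e.g. by requiring ∫_0^4/3 u dx = 0).


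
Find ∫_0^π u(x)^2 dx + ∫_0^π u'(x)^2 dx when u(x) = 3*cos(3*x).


||u||_{H^1(0,π)}^2 = 45*π

u'(x) = -9*sin(3*x).
Expand u² and (u')² and integrate term by term on (0, π), using: for integers n ≥ 1, ∫_0^π sin²(nx) dx = ∫_0^π cos²(nx) dx = π/2; for n ≠ n', ∫_0^π sin(nx)sin(n'x) dx = ∫_0^π cos(nx)cos(n'x) dx = 0; and by product-to-sum, ∫_0^π sin(nx)cos(n'x) dx = ½∫_0^π [sin((n+n')x) + sin((n−n')x)] dx, which is 0 when n+n' is even and 2n/(n²−n'²) when n+n' is odd (it need not vanish on (0, π)).
  u² squared terms: (3)²·∫cos(3x)² dx = 9·π/2 = 9*π/2.
  So ∫_0^π u² dx = 9*π/2.
  (u')² squared terms: (-9)²·∫sin(3x)² dx = 81·π/2 = 81*π/2.
  So ∫_0^π (u')² dx = 81*π/2.
||u||_{H^1}^2 = (9*π/2) + (81*π/2) = 45*π.


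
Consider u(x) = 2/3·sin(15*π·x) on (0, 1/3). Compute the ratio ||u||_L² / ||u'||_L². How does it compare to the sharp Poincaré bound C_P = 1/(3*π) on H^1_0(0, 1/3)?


||u||_L² / ||u'||_L² = 1/(15*π) < C_P = 1/(3*π).

u(x) = 2/3·sin(15*π·x), so u'(x) = 10*π*cos(15*π*x).
Writing u(x) = A·sin(kπx/L) with A = 2/3 and k = 5, use ∫_0^L sin²(kπx/L) dx = L/2 and ∫_0^L cos²(kπx/L) dx = L/2.
u² = 4/9·sin²(15*π·x) and (u')² = 100*π^2·cos²(15*π·x), and each of sin², cos² integrates to L/2 = 1/6 over (0, 1/3).
∫_0^1/3 u² dx = 2/27, so ||u||_L² = sqrt(6)/9.
∫_0^1/3 (u')² dx = 50*π^2/3, so ||u'||_L² = 5*sqrt(6)*π/3.
Ratio ||u||_L² / ||u'||_L² = 1/(15*π).
Sharp Poincaré constant on H^1_0(0, 1/3) is C_P = L/π = 1/(3*π), achieved by sin(3*π·x).
This is the k = 5 harmonic; the ratio L/(kπ) is strictly less than C_P = L/π, consistent with the sharp inequality ||u||_L² ≤ C_P ||u'||_L².


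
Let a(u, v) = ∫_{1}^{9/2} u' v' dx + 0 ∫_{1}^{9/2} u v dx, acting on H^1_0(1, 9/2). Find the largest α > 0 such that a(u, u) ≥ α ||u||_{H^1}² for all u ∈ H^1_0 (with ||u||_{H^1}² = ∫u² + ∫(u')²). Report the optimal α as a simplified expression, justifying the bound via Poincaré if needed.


α = 4*π^2/(4*π^2 + 49)

Coercivity of a(·,·) on H^1_0(1, 9/2) means a(u, u) ≥ α ||u||_{H^1}² for every u ∈ H^1_0.
The interval has length L = 7/2, and Poincaré/coercivity depend only on L. Here a(u, u) = ∫(u')² + (0)·∫u².
Here c = 0, so a(u,u) = ∫(u')² alone. The condition a(u,u) ≥ α||u||_{H^1}² reads (1−α)∫(u')² ≥ (α−c)∫u². Any admissible α is ≤ 1 (rapidly oscillating u have ∫u²/∫(u')² → 0), and α = 1 would force 0 ≥ (1−c)∫u², impossible since c < 1; so 1−α > 0. By the sharp Poincaré inequality on H^1_0 of an interval of length L, ∫(u')² ≥ (π/L)²∫u² with equality for the first sine mode sin(π(x−x₀)/L) (x₀ the left endpoint), so the inequality holds for all u iff (1−α)(π/L)² ≥ α − c, i.e. α ≤ ((π/L)² + c)/((π/L)² + 1) = (1 + c(L/π)²)/(1 + (L/π)²). (Direct route, valid since c ≤ 0: Poincaré gives c∫u² ≥ c(L/π)²∫(u')², so a(u,u) ≥ (1 + c(L/π)²)∫(u')², while ||u||_{H^1}² ≤ (1 + (L/π)²)∫(u')²; dividing yields the same α.) With (π/L)² = 4*π^2/49 and c = 0, the largest admissible constant is α = ((π/L)² + c)/((π/L)² + 1).
Simplifying, α = 4*π^2/(4*π^2 + 49).


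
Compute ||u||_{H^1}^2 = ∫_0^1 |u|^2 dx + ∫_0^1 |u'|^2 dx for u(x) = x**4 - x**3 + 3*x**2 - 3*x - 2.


||u||_{H^1}^2 = 12911/1260

The H^1 norm (squared) on an interval (0, L) is
  ||u||_{H^1}^2 = ∫_0^L u(x)^2 dx + ∫_0^L u'(x)^2 dx.
Compute u'(x) = 4*x**3 - 3*x**2 + 6*x - 3.
Then u(x)^2 = x**8 - 2*x**7 + 7*x**6 - 12*x**5 + 11*x**4 - 14*x**3 - 3*x**2 + 12*x + 4 and u'(x)^2 = 16*x**6 - 24*x**5 + 57*x**4 - 60*x**3 + 54*x**2 - 36*x + 9.
Integrate each monomial from 0 to 1 using ∫_0^1 c·x^n dx = c·1^(n+1)/(n+1):
  ∫_0^1 u(x)^2 dx = ∫_0^1 (x^8 - 2*x^7 + 7*x^6 - 12*x^5 + 11*x^4 - 14*x^3 - 3*x^2 + 12*x + 4) dx. Term by term:
    ∫_0^1 x^8 dx = 1/9;  ∫_0^1 -2*x^7 dx = -1/4;  ∫_0^1 7*x^6 dx = 1;
    ∫_0^1 -12*x^5 dx = -2;  ∫_0^1 11*x^4 dx = 11/5;  ∫_0^1 -14*x^3 dx = -7/2;
    ∫_0^1 -3*x^2 dx = -1;  ∫_0^1 12*x dx = 6;  ∫_0^1 4 dx = 4.
  Sum: 1/9 − 1/4 + 1 − 2 + 11/5 − 7/2 − 1 + 6 + 4 = 1181/180.
  ∫_0^1 u'(x)^2 dx = ∫_0^1 (16*x^6 - 24*x^5 + 57*x^4 - 60*x^3 + 54*x^2 - 36*x + 9) dx. Term by term:
    ∫_0^1 16*x^6 dx = 16/7;  ∫_0^1 -24*x^5 dx = -4;  ∫_0^1 57*x^4 dx = 57/5;
    ∫_0^1 -60*x^3 dx = -15;  ∫_0^1 54*x^2 dx = 18;  ∫_0^1 -36*x dx = -18;
    ∫_0^1 9 dx = 9.
  Sum: 16/7 − 4 + 57/5 − 15 + 18 − 18 + 9 = 129/35.
Adding: ||u||_{H^1}^2 = 1181/180 + 129/35 = 12911/1260.


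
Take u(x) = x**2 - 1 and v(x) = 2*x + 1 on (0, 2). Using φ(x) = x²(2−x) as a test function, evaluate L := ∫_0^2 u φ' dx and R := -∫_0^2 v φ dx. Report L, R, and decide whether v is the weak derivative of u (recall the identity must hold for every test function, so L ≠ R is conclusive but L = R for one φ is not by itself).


LHS = -16/5, RHS = -68/15. No, v is not the weak derivative of u.

u(x) = x**2 - 1, classical derivative u'(x) = 2*x.
φ(x) = x²(2−x), so φ'(x) = x*(4 - 3*x).
Note φ(0) = φ(2) = 0, so the boundary term u·φ vanishes.
LHS = ∫_0^2 u(x) φ'(x) dx = ∫_0^2 (-3*x^4 + 4*x^3 + 3*x^2 - 4*x) dx. Term by term:
  ∫_0^2 -3*x^4 dx = -96/5;  ∫_0^2 4*x^3 dx = 16;  ∫_0^2 3*x^2 dx = 8;
  ∫_0^2 -4*x dx = -8.
Sum: -96/5 + 16 + 8 − 8 = -16/5.
So LHS = -16/5.
∫_0^2 v(x) φ(x) dx = ∫_0^2 (-2*x^4 + 3*x^3 + 2*x^2) dx. Term by term:
  ∫_0^2 -2*x^4 dx = -64/5;  ∫_0^2 3*x^3 dx = 12;  ∫_0^2 2*x^2 dx = 16/3.
Sum: -64/5 + 12 + 16/3 = 68/15.
So RHS = -∫_0^2 v(x) φ(x) dx = -68/15.
LHS − RHS = 4/3 ≠ 0, so the identity fails.
(For a valid weak derivative the identity must hold for EVERY test function, in particular this one. The failure shows v is NOT the weak derivative of u.)
Correct weak derivative would be u'(x) = 2*x.


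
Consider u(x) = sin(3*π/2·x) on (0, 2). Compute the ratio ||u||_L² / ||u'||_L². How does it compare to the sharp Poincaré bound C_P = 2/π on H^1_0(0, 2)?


||u||_L² / ||u'||_L² = 2/(3*π) < C_P = 2/π.

u(x) = sin(3*π/2·x), so u'(x) = 3*π*cos(3*π*x/2)/2.
Writing u(x) = A·sin(kπx/L) with A = 1 and k = 3, use ∫_0^L sin²(kπx/L) dx = L/2 and ∫_0^L cos²(kπx/L) dx = L/2.
u² = 1·sin²(3*π/2·x) and (u')² = 9*π^2/4·cos²(3*π/2·x), and each of sin², cos² integrates to L/2 = 1 over (0, 2).
∫_0^2 u² dx = 1, so ||u||_L² = 1.
∫_0^2 (u')² dx = 9*π^2/4, so ||u'||_L² = 3*π/2.
Ratio ||u||_L² / ||u'||_L² = 2/(3*π).
Sharp Poincaré constant on H^1_0(0, 2) is C_P = L/π = 2/π, achieved by sin(π/2·x).
This is the k = 3 harmonic; the ratio L/(kπ) is strictly less than C_P = L/π, consistent with the sharp inequality ||u||_L² ≤ C_P ||u'||_L².


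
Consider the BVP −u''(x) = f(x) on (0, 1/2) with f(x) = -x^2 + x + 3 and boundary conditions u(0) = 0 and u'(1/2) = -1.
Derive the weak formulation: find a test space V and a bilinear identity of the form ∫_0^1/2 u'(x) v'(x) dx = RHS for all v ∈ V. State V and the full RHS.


V = {v ∈ H^1(0, 1/2) : v(0) = 0} (test functions vanish at x = 0 where u is specified); weak form: ∫_0^1/2 u'v' dx = ∫_0^1/2 (-x^2 + x + 3) v dx − v(1/2) for all v ∈ V.

Multiply both sides by a test function v and integrate from 0 to 1/2:
  ∫_0^1/2 −u''(x) v(x) dx = ∫_0^1/2 f(x) v(x) dx.
Integrate the LHS by parts once:
  ∫_0^1/2 −u'' v dx = −[u'(x) v(x)]_0^1/2 + ∫_0^1/2 u'(x) v'(x) dx.
Thus ∫_0^1/2 u'(x) v'(x) dx = ∫_0^1/2 f(x) v(x) dx + [u'(x) v(x)]_0^1/2.
Choose V so that boundary terms are either known or forced to vanish.
Mixed BC: u(0) = 0 (Dirichlet) and u'(1/2) = -1 (Neumann). Define V = {v ∈ H^1(0, 1/2) : v(0) = 0}. Then [u' v]_0^1/2 = u'(1/2)·v(1/2) − u'(0)·0 = − v(1/2).
Weak formulation: find u (satisfying any essential BC) such that ∫_0^1/2 u'(x) v'(x) dx = ∫_0^1/2 f v dx − v(1/2) for all v ∈ V (Dirichlet at 0 absorbed into V; Neumann datum at x = 1/2 contributes the boundary term).
Substituting f(x) = -x^2 + x + 3, the right-hand side is ∫_0^1/2 (-x^2 + x + 3) v dx − v(1/2).


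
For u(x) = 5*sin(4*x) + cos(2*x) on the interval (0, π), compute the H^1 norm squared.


||u||_{H^1(0,π)}^2 = 215*π

u'(x) = -2*sin(2*x) + 20*cos(4*x).
Expand u² and (u')² and integrate term by term on (0, π), using: for integers n ≥ 1, ∫_0^π sin²(nx) dx = ∫_0^π cos²(nx) dx = π/2; for n ≠ n', ∫_0^π sin(nx)sin(n'x) dx = ∫_0^π cos(nx)cos(n'x) dx = 0; and by product-to-sum, ∫_0^π sin(nx)cos(n'x) dx = ½∫_0^π [sin((n+n')x) + sin((n−n')x)] dx, which is 0 when n+n' is even and 2n/(n²−n'²) when n+n' is odd (it need not vanish on (0, π)).
  u² squared terms: (5)²·∫sin(4x)² dx = 25·π/2 = 25*π/2;  (1)²·∫cos(2x)² dx = 1·π/2 = π/2.
  u² cross terms: 2·(5)·(1)·∫sin(4x)·cos(2x) dx = 10·(0) = 0.
  So ∫_0^π u² dx = 25*π/2 + π/2 + 0 = 13*π.
  (u')² squared terms: (-2)²·∫sin(2x)² dx = 4·π/2 = 2*π;  (20)²·∫cos(4x)² dx = 400·π/2 = 200*π.
  (u')² cross terms: 2·(-2)·(20)·∫sin(2x)·cos(4x) dx = -80·(0) = 0.
  So ∫_0^π (u')² dx = 2*π + 200*π + 0 = 202*π.
||u||_{H^1}^2 = (13*π) + (202*π) = 215*π.


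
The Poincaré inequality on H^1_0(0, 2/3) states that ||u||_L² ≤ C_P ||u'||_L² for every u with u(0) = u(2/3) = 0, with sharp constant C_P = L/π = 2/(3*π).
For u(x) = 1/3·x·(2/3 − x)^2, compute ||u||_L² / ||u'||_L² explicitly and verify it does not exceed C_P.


||u||_L² / ||u'||_L² = sqrt(14)/21 < C_P = 2/(3*π).

u(x) = 1/3·x·(2/3 − x)^2, so u'(x) = (3*x - 2)*(9*x - 2)/27.
u(x) = 1/3·x·(2/3 − x)^2 vanishes at x = 0 and x = 2/3, so u ∈ H^1_0(0, 2/3). Differentiate via the product rule and integrate the resulting polynomials term by term.
  ∫_0^2/3 u² dx = ∫_0^2/3 (x^6/9 - 8*x^5/27 + 8*x^4/27 - 32*x^3/243 + 16*x^2/729) dx. Term by term:
    ∫_0^2/3 x^6/9 dx = 128/137781;  ∫_0^2/3 -8*x^5/27 dx = -256/59049;  ∫_0^2/3 8*x^4/27 dx = 256/32805;
    ∫_0^2/3 -32*x^3/243 dx = -128/19683;  ∫_0^2/3 16*x^2/729 dx = 128/59049.
  Sum: 128/137781 − 256/59049 + 256/32805 − 128/19683 + 128/59049 = 128/2066715.
  ∫_0^2/3 (u')² dx = ∫_0^2/3 (x^4 - 16*x^3/9 + 88*x^2/81 - 64*x/243 + 16/729) dx. Term by term:
    ∫_0^2/3 x^4 dx = 32/1215;  ∫_0^2/3 -16*x^3/9 dx = -64/729;  ∫_0^2/3 88*x^2/81 dx = 704/6561;
    ∫_0^2/3 -64*x/243 dx = -128/2187;  ∫_0^2/3 16/729 dx = 32/2187.
  Sum: 32/1215 − 64/729 + 704/6561 − 128/2187 + 32/2187 = 64/32805.
∫_0^2/3 u² dx = 128/2066715, so ||u||_L² = 8*sqrt(70)/8505.
∫_0^2/3 (u')² dx = 64/32805, so ||u'||_L² = 8*sqrt(5)/405.
Ratio ||u||_L² / ||u'||_L² = sqrt(14)/21.
Sharp Poincaré constant on H^1_0(0, 2/3) is C_P = L/π = 2/(3*π), achieved by sin(3*π/2·x).
A polynomial bump cannot attain the sharp Poincaré constant (only the first sine eigenfunction does), so the ratio is strictly less than C_P, consistent with ||u||_L² ≤ C_P ||u'||_L².


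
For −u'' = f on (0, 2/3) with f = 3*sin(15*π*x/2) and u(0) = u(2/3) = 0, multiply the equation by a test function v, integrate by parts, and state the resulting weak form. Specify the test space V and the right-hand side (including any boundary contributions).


V = H^1_0(0, 2/3) (so v(0) = v(2/3) = 0); weak form: ∫_0^2/3 u'v' dx = ∫_0^2/3 (3*sin(15*π*x/2)) v dx for all v ∈ V.

Multiply both sides by a test function v and integrate from 0 to 2/3:
  ∫_0^2/3 −u''(x) v(x) dx = ∫_0^2/3 f(x) v(x) dx.
Integrate the LHS by parts once:
  ∫_0^2/3 −u'' v dx = −[u'(x) v(x)]_0^2/3 + ∫_0^2/3 u'(x) v'(x) dx.
Thus ∫_0^2/3 u'(x) v'(x) dx = ∫_0^2/3 f(x) v(x) dx + [u'(x) v(x)]_0^2/3.
Choose V so that boundary terms are either known or forced to vanish.
u is Dirichlet: u(0) = u(2/3) = 0. Let V = H^1_0(0, 2/3); then v(0) = v(2/3) = 0, and [u' v]_0^2/3 = 0.
Weak formulation: find u (satisfying any essential BC) such that ∫_0^2/3 u'(x) v'(x) dx = ∫_0^2/3 f v dx for all v ∈ V.
Substituting f(x) = 3*sin(15*π*x/2), the right-hand side is ∫_0^2/3 (3*sin(15*π*x/2)) v dx.


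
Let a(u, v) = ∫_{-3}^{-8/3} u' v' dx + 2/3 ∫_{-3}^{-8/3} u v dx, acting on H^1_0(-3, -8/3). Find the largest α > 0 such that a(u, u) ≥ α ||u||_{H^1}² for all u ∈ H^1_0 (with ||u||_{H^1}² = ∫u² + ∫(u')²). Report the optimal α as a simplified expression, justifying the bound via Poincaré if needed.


α = (2 + 27*π^2)/(3*(1 + 9*π^2))

Coercivity of a(·,·) on H^1_0(-3, -8/3) means a(u, u) ≥ α ||u||_{H^1}² for every u ∈ H^1_0.
The interval has length L = 1/3, and Poincaré/coercivity depend only on L. Here a(u, u) = ∫(u')² + (2/3)·∫u².
Here 0 < c = 2/3 < 1. The condition a(u,u) ≥ α||u||_{H^1}² reads (1−α)∫(u')² ≥ (α−c)∫u². Any admissible α is ≤ 1 (rapidly oscillating u have ∫u²/∫(u')² → 0), and α = 1 would force 0 ≥ (1−c)∫u², impossible since c < 1; so 1−α > 0. By the sharp Poincaré inequality on H^1_0 of an interval of length L, ∫(u')² ≥ (π/L)²∫u² with equality for the first sine mode sin(π(x−x₀)/L) (x₀ the left endpoint), so the inequality holds for all u iff (1−α)(π/L)² ≥ α − c, i.e. α ≤ ((π/L)² + c)/((π/L)² + 1) = (1 + c(L/π)²)/(1 + (L/π)²). With (π/L)² = 9*π^2 and c = 2/3, the largest admissible constant is α = ((π/L)² + c)/((π/L)² + 1).
Simplifying, α = (2 + 27*π^2)/(3*(1 + 9*π^2)).


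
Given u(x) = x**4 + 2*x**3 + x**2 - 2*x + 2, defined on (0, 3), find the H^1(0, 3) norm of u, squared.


||u||_{H^1}^2 = 1444893/70

The H^1 norm (squared) on an interval (0, L) is
  ||u||_{H^1}^2 = ∫_0^L u(x)^2 dx + ∫_0^L u'(x)^2 dx.
Compute u'(x) = 4*x**3 + 6*x**2 + 2*x - 2.
Then u(x)^2 = x**8 + 4*x**7 + 6*x**6 - 3*x**4 + 4*x**3 + 8*x**2 - 8*x + 4 and u'(x)^2 = 16*x**6 + 48*x**5 + 52*x**4 + 8*x**3 - 20*x**2 - 8*x + 4.
Integrate each monomial from 0 to 3 using ∫_0^3 c·x^n dx = c·3^(n+1)/(n+1):
  ∫_0^3 u(x)^2 dx = ∫_0^3 (x^8 + 4*x^7 + 6*x^6 - 3*x^4 + 4*x^3 + 8*x^2 - 8*x + 4) dx. Term by term:
    ∫_0^3 x^8 dx = 2187;  ∫_0^3 4*x^7 dx = 6561/2;  ∫_0^3 6*x^6 dx = 13122/7;
    ∫_0^3 -3*x^4 dx = -729/5;  ∫_0^3 4*x^3 dx = 81;  ∫_0^3 8*x^2 dx = 72;
    ∫_0^3 -8*x dx = -36;  ∫_0^3 4 dx = 12.
  Sum: 2187 + 6561/2 + 13122/7 − 729/5 + 81 + 72 − 36 + 12 = 512769/70.
  ∫_0^3 u'(x)^2 dx = ∫_0^3 (16*x^6 + 48*x^5 + 52*x^4 + 8*x^3 - 20*x^2 - 8*x + 4) dx. Term by term:
    ∫_0^3 16*x^6 dx = 34992/7;  ∫_0^3 48*x^5 dx = 5832;  ∫_0^3 52*x^4 dx = 12636/5;
    ∫_0^3 8*x^3 dx = 162;  ∫_0^3 -20*x^2 dx = -180;  ∫_0^3 -8*x dx = -36;
    ∫_0^3 4 dx = 12.
  Sum: 34992/7 + 5832 + 12636/5 + 162 − 180 − 36 + 12 = 466062/35.
Adding: ||u||_{H^1}^2 = 512769/70 + 466062/35 = 1444893/70.


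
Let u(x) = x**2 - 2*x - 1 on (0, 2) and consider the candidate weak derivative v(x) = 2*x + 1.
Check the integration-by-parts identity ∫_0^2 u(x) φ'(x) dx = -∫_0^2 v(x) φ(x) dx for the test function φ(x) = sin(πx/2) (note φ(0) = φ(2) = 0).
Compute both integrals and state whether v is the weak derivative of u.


LHS = 0, RHS = -12/π. No, v is not the weak derivative of u.

u(x) = x**2 - 2*x - 1, classical derivative u'(x) = 2*x - 2.
φ(x) = sin(πx/2), so φ'(x) = π*cos(π*x/2)/2.
Note φ(0) = φ(2) = 0, so the boundary term u·φ vanishes.
LHS = ∫_0^2 u(x) φ'(x) dx = ∫_0^2 (π*x^2*cos(π*x/2)/2 - π*x*cos(π*x/2) - π*cos(π*x/2)/2) dx. Term by term:
  ∫_0^2 -π*cos(π*x/2)/2 dx = 0;  ∫_0^2 π*x^2*cos(π*x/2)/2 dx = -8/π;  ∫_0^2 -π*x*cos(π*x/2) dx = 8/π.
Sum: 0 − 8/π + 8/π = 0.
So LHS = 0.
∫_0^2 v(x) φ(x) dx = ∫_0^2 (2*x*sin(π*x/2) + sin(π*x/2)) dx. Term by term:
  ∫_0^2 2*x*sin(π*x/2) dx = 8/π;  ∫_0^2 sin(π*x/2) dx = 4/π.
Sum: 8/π + 4/π = 12/π.
So RHS = -∫_0^2 v(x) φ(x) dx = -12/π.
LHS − RHS = 12/π ≠ 0, so the identity fails.
(For a valid weak derivative the identity must hold for EVERY test function, in particular this one. The failure shows v is NOT the weak derivative of u.)
Correct weak derivative would be u'(x) = 2*x - 2.


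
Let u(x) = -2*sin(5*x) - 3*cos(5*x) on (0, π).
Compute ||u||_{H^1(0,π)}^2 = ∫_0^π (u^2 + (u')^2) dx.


||u||_{H^1(0,π)}^2 = 169*π

u'(x) = 15*sin(5*x) - 10*cos(5*x).
Expand u² and (u')² and integrate term by term on (0, π), using: for integers n ≥ 1, ∫_0^π sin²(nx) dx = ∫_0^π cos²(nx) dx = π/2; for n ≠ n', ∫_0^π sin(nx)sin(n'x) dx = ∫_0^π cos(nx)cos(n'x) dx = 0; and by product-to-sum, ∫_0^π sin(nx)cos(n'x) dx = ½∫_0^π [sin((n+n')x) + sin((n−n')x)] dx, which is 0 when n+n' is even and 2n/(n²−n'²) when n+n' is odd (it need not vanish on (0, π)).
  u² squared terms: (-3)²·∫cos(5x)² dx = 9·π/2 = 9*π/2;  (-2)²·∫sin(5x)² dx = 4·π/2 = 2*π.
  u² cross terms: 2·(-3)·(-2)·∫cos(5x)·sin(5x) dx = 12·(0) = 0.
  So ∫_0^π u² dx = 9*π/2 + 2*π + 0 = 13*π/2.
  (u')² squared terms: (-10)²·∫cos(5x)² dx = 100·π/2 = 50*π;  (15)²·∫sin(5x)² dx = 225·π/2 = 225*π/2.
  (u')² cross terms: 2·(-10)·(15)·∫cos(5x)·sin(5x) dx = -300·(0) = 0.
  So ∫_0^π (u')² dx = 50*π + 225*π/2 + 0 = 325*π/2.
||u||_{H^1}^2 = (13*π/2) + (325*π/2) = 169*π.


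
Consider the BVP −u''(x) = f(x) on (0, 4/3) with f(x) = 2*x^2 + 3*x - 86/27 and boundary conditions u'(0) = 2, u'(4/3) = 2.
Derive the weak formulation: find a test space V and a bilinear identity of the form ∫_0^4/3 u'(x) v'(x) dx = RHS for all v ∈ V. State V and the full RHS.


V = H^1(0, 4/3) (v unrestricted at boundary; u is determined up to an additive constant); weak form: ∫_0^4/3 u'v' dx = ∫_0^4/3 (2*x^2 + 3*x - 86/27) v dx + 2·v(4/3) − 2·v(0) for all v ∈ V.

Multiply both sides by a test function v and integrate from 0 to 4/3:
  ∫_0^4/3 −u''(x) v(x) dx = ∫_0^4/3 f(x) v(x) dx.
Integrate the LHS by parts once:
  ∫_0^4/3 −u'' v dx = −[u'(x) v(x)]_0^4/3 + ∫_0^4/3 u'(x) v'(x) dx.
Thus ∫_0^4/3 u'(x) v'(x) dx = ∫_0^4/3 f(x) v(x) dx + [u'(x) v(x)]_0^4/3.
Choose V so that boundary terms are either known or forced to vanish.
u has inhomogeneous Neumann u'(0) = 2, u'(4/3) = 2. [u' v]_0^4/3 = (2)·v(4/3) − (2)·v(0) = 2·v(4/3) − 2·v(0). Take V = H^1(0, 4/3); boundary term becomes part of RHS.
Weak formulation: find u (satisfying any essential BC) such that ∫_0^4/3 u'(x) v'(x) dx = ∫_0^4/3 f v dx + 2·v(4/3) − 2·v(0) for all v ∈ V (Neumann data are natural BCs: they enter the RHS as boundary terms).
Substituting f(x) = 2*x^2 + 3*x - 86/27, the right-hand side is ∫_0^4/3 (2*x^2 + 3*x - 86/27) v dx + 2·v(4/3) − 2·v(0).
Compatibility check (pure Neumann): taking v ≡ 1 ∈ V gives 0 = ∫_0^4/3 f dx + (2) − (2), i.e. ∫_0^4/3 f dx must equal u'(0) − u'(4/3) = 0. Indeed ∫_0^4/3 (2*x^2 + 3*x - 86/27) dx = 0, so the data are compatible. The solution is then unique only up to an additive constant (fix it e.g. by requiring ∫_0^4/3 u dx = 0).


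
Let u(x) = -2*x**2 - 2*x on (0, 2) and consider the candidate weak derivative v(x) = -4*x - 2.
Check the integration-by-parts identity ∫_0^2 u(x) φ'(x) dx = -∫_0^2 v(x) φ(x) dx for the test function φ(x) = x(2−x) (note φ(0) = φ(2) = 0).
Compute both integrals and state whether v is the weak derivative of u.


LHS = 8, RHS = 8. Yes, v = u' weakly.

u(x) = -2*x**2 - 2*x, classical derivative u'(x) = -4*x - 2.
φ(x) = x(2−x), so φ'(x) = 2 - 2*x.
Note φ(0) = φ(2) = 0, so the boundary term u·φ vanishes.
LHS = ∫_0^2 u(x) φ'(x) dx = ∫_0^2 (4*x^3 - 4*x) dx. Term by term:
  ∫_0^2 4*x^3 dx = 16;  ∫_0^2 -4*x dx = -8.
Sum: 16 − 8 = 8.
So LHS = 8.
∫_0^2 v(x) φ(x) dx = ∫_0^2 (4*x^3 - 6*x^2 - 4*x) dx. Term by term:
  ∫_0^2 4*x^3 dx = 16;  ∫_0^2 -6*x^2 dx = -16;  ∫_0^2 -4*x dx = -8.
Sum: 16 − 16 − 8 = -8.
So RHS = -∫_0^2 v(x) φ(x) dx = 8.
LHS = RHS, so the identity holds for this test φ.
Moreover u is smooth here and v(x) = u'(x) = -4*x - 2 pointwise, so the identity holds for every test function. Hence v is the weak derivative of u.


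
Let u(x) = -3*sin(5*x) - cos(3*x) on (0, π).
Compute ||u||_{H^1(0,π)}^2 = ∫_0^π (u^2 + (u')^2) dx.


||u||_{H^1(0,π)}^2 = 122*π

u'(x) = 3*sin(3*x) - 15*cos(5*x).
Expand u² and (u')² and integrate term by term on (0, π), using: for integers n ≥ 1, ∫_0^π sin²(nx) dx = ∫_0^π cos²(nx) dx = π/2; for n ≠ n', ∫_0^π sin(nx)sin(n'x) dx = ∫_0^π cos(nx)cos(n'x) dx = 0; and by product-to-sum, ∫_0^π sin(nx)cos(n'x) dx = ½∫_0^π [sin((n+n')x) + sin((n−n')x)] dx, which is 0 when n+n' is even and 2n/(n²−n'²) when n+n' is odd (it need not vanish on (0, π)).
  u² squared terms: (-1)²·∫cos(3x)² dx = 1·π/2 = π/2;  (-3)²·∫sin(5x)² dx = 9·π/2 = 9*π/2.
  u² cross terms: 2·(-1)·(-3)·∫cos(3x)·sin(5x) dx = 6·(0) = 0.
  So ∫_0^π u² dx = π/2 + 9*π/2 + 0 = 5*π.
  (u')² squared terms: (-15)²·∫cos(5x)² dx = 225·π/2 = 225*π/2;  (3)²·∫sin(3x)² dx = 9·π/2 = 9*π/2.
  (u')² cross terms: 2·(-15)·(3)·∫cos(5x)·sin(3x) dx = -90·(0) = 0.
  So ∫_0^π (u')² dx = 225*π/2 + 9*π/2 + 0 = 117*π.
||u||_{H^1}^2 = (5*π) + (117*π) = 122*π.


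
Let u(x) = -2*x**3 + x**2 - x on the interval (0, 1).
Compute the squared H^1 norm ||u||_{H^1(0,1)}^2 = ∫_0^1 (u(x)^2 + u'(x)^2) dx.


||u||_{H^1}^2 = 439/70

The H^1 norm (squared) on an interval (0, L) is
  ||u||_{H^1}^2 = ∫_0^L u(x)^2 dx + ∫_0^L u'(x)^2 dx.
Compute u'(x) = -6*x**2 + 2*x - 1.
Then u(x)^2 = 4*x**6 - 4*x**5 + 5*x**4 - 2*x**3 + x**2 and u'(x)^2 = 36*x**4 - 24*x**3 + 16*x**2 - 4*x + 1.
Integrate each monomial from 0 to 1 using ∫_0^1 c·x^n dx = c·1^(n+1)/(n+1):
  ∫_0^1 u(x)^2 dx = ∫_0^1 (4*x^6 - 4*x^5 + 5*x^4 - 2*x^3 + x^2) dx. Term by term:
    ∫_0^1 4*x^6 dx = 4/7;  ∫_0^1 -4*x^5 dx = -2/3;  ∫_0^1 5*x^4 dx = 1;
    ∫_0^1 -2*x^3 dx = -1/2;  ∫_0^1 x^2 dx = 1/3.
  Sum: 4/7 − 2/3 + 1 − 1/2 + 1/3 = 31/42.
  ∫_0^1 u'(x)^2 dx = ∫_0^1 (36*x^4 - 24*x^3 + 16*x^2 - 4*x + 1) dx. Term by term:
    ∫_0^1 36*x^4 dx = 36/5;  ∫_0^1 -24*x^3 dx = -6;  ∫_0^1 16*x^2 dx = 16/3;
    ∫_0^1 -4*x dx = -2;  ∫_0^1 1 dx = 1.
  Sum: 36/5 − 6 + 16/3 − 2 + 1 = 83/15.
Adding: ||u||_{H^1}^2 = 31/42 + 83/15 = 439/70.


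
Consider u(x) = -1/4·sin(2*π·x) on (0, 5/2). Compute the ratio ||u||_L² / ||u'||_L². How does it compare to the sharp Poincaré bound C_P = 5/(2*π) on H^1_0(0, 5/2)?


||u||_L² / ||u'||_L² = 1/(2*π) < C_P = 5/(2*π).

u(x) = -1/4·sin(2*π·x), so u'(x) = -π*cos(2*π*x)/2.
Writing u(x) = A·sin(kπx/L) with A = -1/4 and k = 5, use ∫_0^L sin²(kπx/L) dx = L/2 and ∫_0^L cos²(kπx/L) dx = L/2.
u² = 1/16·sin²(2*π·x) and (u')² = π^2/4·cos²(2*π·x), and each of sin², cos² integrates to L/2 = 5/4 over (0, 5/2).
∫_0^5/2 u² dx = 5/64, so ||u||_L² = sqrt(5)/8.
∫_0^5/2 (u')² dx = 5*π^2/16, so ||u'||_L² = sqrt(5)*π/4.
Ratio ||u||_L² / ||u'||_L² = 1/(2*π).
Sharp Poincaré constant on H^1_0(0, 5/2) is C_P = L/π = 5/(2*π), achieved by sin(2*π/5·x).
This is the k = 5 harmonic; the ratio L/(kπ) is strictly less than C_P = L/π, consistent with the sharp inequality ||u||_L² ≤ C_P ||u'||_L².


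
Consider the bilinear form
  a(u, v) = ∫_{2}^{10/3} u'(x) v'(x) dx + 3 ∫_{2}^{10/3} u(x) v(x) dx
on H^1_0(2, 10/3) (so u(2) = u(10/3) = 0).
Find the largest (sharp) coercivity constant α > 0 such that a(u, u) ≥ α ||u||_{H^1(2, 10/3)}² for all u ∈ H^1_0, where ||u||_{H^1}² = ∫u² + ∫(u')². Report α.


α = 1

Coercivity of a(·,·) on H^1_0(2, 10/3) means a(u, u) ≥ α ||u||_{H^1}² for every u ∈ H^1_0.
The interval has length L = 4/3, and Poincaré/coercivity depend only on L. Here a(u, u) = ∫(u')² + (3)·∫u².
Here c = 3 ≥ 1, so a(u,u) = ∫(u')² + c∫u² ≥ ∫(u')² + ∫u² = ||u||_{H^1}², i.e. α = 1 works. No larger α is possible: a(u,u) ≥ α||u||_{H^1}² means (1−α)∫(u')² ≥ (α−c)∫u², and for the modes u_n = sin(nπ(x−x₀)/L) (x₀ the left endpoint) one has ∫u_n²/∫(u_n')² = (L/(nπ))² → 0, so a(u_n,u_n)/||u_n||_{H^1}² → 1. Hence the optimal constant is α = 1.
Therefore α = 1.


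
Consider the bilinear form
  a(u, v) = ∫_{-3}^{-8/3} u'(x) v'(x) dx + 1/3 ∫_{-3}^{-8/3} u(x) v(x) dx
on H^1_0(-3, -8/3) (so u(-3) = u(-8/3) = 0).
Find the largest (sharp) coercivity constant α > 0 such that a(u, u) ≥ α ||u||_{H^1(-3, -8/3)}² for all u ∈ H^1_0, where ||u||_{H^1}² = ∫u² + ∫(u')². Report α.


α = (1 + 27*π^2)/(3*(1 + 9*π^2))

Coercivity of a(·,·) on H^1_0(-3, -8/3) means a(u, u) ≥ α ||u||_{H^1}² for every u ∈ H^1_0.
The interval has length L = 1/3, and Poincaré/coercivity depend only on L. Here a(u, u) = ∫(u')² + (1/3)·∫u².
Here 0 < c = 1/3 < 1. The condition a(u,u) ≥ α||u||_{H^1}² reads (1−α)∫(u')² ≥ (α−c)∫u². Any admissible α is ≤ 1 (rapidly oscillating u have ∫u²/∫(u')² → 0), and α = 1 would force 0 ≥ (1−c)∫u², impossible since c < 1; so 1−α > 0. By the sharp Poincaré inequality on H^1_0 of an interval of length L, ∫(u')² ≥ (π/L)²∫u² with equality for the first sine mode sin(π(x−x₀)/L) (x₀ the left endpoint), so the inequality holds for all u iff (1−α)(π/L)² ≥ α − c, i.e. α ≤ ((π/L)² + c)/((π/L)² + 1) = (1 + c(L/π)²)/(1 + (L/π)²). With (π/L)² = 9*π^2 and c = 1/3, the largest admissible constant is α = ((π/L)² + c)/((π/L)² + 1).
Simplifying, α = (1 + 27*π^2)/(3*(1 + 9*π^2)).
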